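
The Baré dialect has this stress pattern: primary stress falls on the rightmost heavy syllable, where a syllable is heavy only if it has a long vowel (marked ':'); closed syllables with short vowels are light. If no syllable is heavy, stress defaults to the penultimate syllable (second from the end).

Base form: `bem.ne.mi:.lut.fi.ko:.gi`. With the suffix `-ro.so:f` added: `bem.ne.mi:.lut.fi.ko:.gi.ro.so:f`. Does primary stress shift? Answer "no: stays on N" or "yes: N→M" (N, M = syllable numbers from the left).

Base `bem.ne.mi:.lut.fi.ko:.gi` (7 syllables):
  Weights: 1 bem L, 2 ne L, 3 mi: H, 4 lut L, 5 fi L, 6 ko: H, 7 gi L.
  Heavy syllables in the domain: 3, 6. The rightmost is syllable 6 (ko:).
  → primary stress on syllable 6.
Suffixed `bem.ne.mi:.lut.fi.ko:.gi.ro.so:f` (9 syllables):
  Weights: 1 bem L, 2 ne L, 3 mi: H, 4 lut L, 5 fi L, 6 ko: H, 7 gi L, 8 ro L, 9 so:f H.
  Heavy syllables in the domain: 3, 6, 9. The rightmost is syllable 9 (so:f).
  → primary stress on syllable 9.

yes: 6→9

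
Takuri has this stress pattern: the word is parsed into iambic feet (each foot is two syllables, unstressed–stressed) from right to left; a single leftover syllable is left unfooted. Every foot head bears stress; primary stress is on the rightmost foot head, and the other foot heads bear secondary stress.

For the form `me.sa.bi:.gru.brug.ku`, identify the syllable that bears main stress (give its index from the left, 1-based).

6

Parse right to left into iambic (σˈσ) feet: (me.ˈsa) (bi:.ˈgru) (brug.ˈku).
Foot heads (stressed positions): 2, 4, 6.
End Rule Rightmost: primary stress on the rightmost head = syllable 6.
Primary stress: syllable 6 → me.sa.bi:.gru.brug.ˈku.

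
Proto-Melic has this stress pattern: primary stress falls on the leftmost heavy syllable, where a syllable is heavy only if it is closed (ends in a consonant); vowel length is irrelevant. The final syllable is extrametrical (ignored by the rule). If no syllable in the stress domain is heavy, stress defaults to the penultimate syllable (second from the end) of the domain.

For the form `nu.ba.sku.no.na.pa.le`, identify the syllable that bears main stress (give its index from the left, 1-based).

The final syllable (7, le) is extrametrical; the stress domain is syllables 1–6.
Weights: 1 nu L, 2 ba L, 3 sku L, 4 no L, 5 na L, 6 pa L.
No heavy syllable in the domain; default to the penultimate syllable (second from the end) of the domain = syllable 5.
Primary stress: syllable 5 → nu.ba.sku.no.ˈna.pa.le.

5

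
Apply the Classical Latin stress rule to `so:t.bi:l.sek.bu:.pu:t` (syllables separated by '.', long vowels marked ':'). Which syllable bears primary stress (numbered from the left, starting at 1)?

Classical Latin: stress the penult if heavy (long vowel or closed), else the antepenult.
Weights: 3 sek H, 4 bu: H, 5 pu:t H.
The penult (syllable 4, bu:) is heavy, so it takes stress.
Stress on syllable 4: so:t.bi:l.sek.ˈbu:.pu:t.

4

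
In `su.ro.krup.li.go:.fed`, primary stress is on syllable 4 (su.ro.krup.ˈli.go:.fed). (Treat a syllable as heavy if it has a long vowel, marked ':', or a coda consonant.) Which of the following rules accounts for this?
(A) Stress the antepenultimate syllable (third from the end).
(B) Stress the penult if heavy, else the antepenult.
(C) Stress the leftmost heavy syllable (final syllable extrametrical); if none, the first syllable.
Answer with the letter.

A

Rule A → syllable 4 ✓.
Rule B → syllable 5 (observed: 4).
Rule C → syllable 3 (observed: 4).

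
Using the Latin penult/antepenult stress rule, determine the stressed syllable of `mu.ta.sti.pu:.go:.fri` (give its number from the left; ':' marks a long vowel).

5

Classical Latin: stress the penult if heavy (long vowel or closed), else the antepenult.
Weights: 4 pu: H, 5 go: H, 6 fri L.
The penult (syllable 5, go:) is heavy, so it takes stress.
Stress on syllable 5: mu.ta.sti.pu:.ˈgo:.fri.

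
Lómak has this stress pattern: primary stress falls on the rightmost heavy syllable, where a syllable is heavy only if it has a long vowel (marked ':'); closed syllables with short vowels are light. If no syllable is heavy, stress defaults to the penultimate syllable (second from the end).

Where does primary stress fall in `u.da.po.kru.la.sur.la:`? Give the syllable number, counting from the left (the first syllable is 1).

7

Weights: 1 u L, 2 da L, 3 po L, 4 kru L, 5 la L, 6 sur L, 7 la: H.
Heavy syllables in the domain: 7. The rightmost is syllable 7 (la:).
Primary stress: syllable 7 → u.da.po.kru.la.sur.ˈla:.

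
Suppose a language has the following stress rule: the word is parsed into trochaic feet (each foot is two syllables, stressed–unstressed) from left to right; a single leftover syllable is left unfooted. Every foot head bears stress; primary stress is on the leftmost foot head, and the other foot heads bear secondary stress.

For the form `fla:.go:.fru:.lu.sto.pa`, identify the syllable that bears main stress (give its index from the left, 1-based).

Parse left to right into trochaic (ˈσσ) feet: (ˈfla:.go:) (ˈfru:.lu) (ˈsto.pa).
Foot heads (stressed positions): 1, 3, 5.
End Rule Leftmost: primary stress on the leftmost head = syllable 1.
Primary stress: syllable 1 → ˈfla:.go:.fru:.lu.sto.pa.

1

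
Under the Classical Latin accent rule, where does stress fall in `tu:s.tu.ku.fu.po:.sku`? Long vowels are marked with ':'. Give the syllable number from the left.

5

Classical Latin: stress the penult if heavy (long vowel or closed), else the antepenult.
Weights: 4 fu L, 5 po: H, 6 sku L.
The penult (syllable 5, po:) is heavy, so it takes stress.
Stress on syllable 5: tu:s.tu.ku.fu.ˈpo:.sku.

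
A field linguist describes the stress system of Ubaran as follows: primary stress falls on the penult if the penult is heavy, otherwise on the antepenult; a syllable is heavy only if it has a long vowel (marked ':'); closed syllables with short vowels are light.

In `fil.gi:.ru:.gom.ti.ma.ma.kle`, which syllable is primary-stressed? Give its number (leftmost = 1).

Weights: 6 ma L, 7 ma L, 8 kle L.
The penult (syllable 7, ma) is light, so stress falls on the antepenult (syllable 6, ma).
Primary stress: syllable 6 → fil.gi:.ru:.gom.ti.ˈma.ma.kle.

6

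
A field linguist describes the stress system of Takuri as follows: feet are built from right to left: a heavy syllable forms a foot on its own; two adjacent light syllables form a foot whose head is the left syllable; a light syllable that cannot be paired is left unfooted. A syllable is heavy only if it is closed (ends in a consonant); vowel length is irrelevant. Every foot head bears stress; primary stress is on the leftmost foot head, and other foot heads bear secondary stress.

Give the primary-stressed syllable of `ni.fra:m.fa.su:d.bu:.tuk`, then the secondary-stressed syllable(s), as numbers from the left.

primary 2, secondary 4, 6

Weights: 1 ni L, 2 fra:m H, 3 fa L, 4 su:d H, 5 bu: L, 6 tuk H.
Parse right to left (heavy = foot alone; LL = one foot; stranded L unfooted): ni (ˈfra:m) fa (ˈsu:d) bu: (ˈtuk).
Foot heads: 2, 4, 6.
Primary stress on the leftmost head = syllable 2.
Secondary stress on 4, 6: ni.ˈfra:m.fa.ˌsu:d.bu:.ˌtuk.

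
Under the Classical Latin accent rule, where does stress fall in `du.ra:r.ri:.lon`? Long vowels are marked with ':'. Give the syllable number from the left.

Classical Latin: stress the penult if heavy (long vowel or closed), else the antepenult.
Weights: 2 ra:r H, 3 ri: H, 4 lon H.
The penult (syllable 3, ri:) is heavy, so it takes stress.
Stress on syllable 3: du.ra:r.ˈri:.lon.

3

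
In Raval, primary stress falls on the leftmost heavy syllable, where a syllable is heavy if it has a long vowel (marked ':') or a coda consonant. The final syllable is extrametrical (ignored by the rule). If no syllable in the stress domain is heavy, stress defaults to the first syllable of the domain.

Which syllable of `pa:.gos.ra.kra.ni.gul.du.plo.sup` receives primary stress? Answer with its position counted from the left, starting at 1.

1

The final syllable (9, sup) is extrametrical; the stress domain is syllables 1–8.
Weights: 1 pa: H, 2 gos H, 3 ra L, 4 kra L, 5 ni L, 6 gul H, 7 du L, 8 plo L.
Heavy syllables in the domain: 1, 2, 6. The leftmost is syllable 1 (pa:).
Primary stress: syllable 1 → ˈpa:.gos.ra.kra.ni.gul.du.plo.sup.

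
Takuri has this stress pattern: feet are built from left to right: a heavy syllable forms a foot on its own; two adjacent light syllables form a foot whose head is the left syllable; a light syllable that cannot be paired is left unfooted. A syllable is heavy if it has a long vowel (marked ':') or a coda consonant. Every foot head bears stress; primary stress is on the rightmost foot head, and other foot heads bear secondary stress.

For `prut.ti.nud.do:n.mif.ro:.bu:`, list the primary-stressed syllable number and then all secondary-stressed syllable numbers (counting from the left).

Weights: 1 prut H, 2 ti L, 3 nud H, 4 do:n H, 5 mif H, 6 ro: H, 7 bu: H.
Parse left to right (heavy = foot alone; LL = one foot; stranded L unfooted): (ˈprut) ti (ˈnud) (ˈdo:n) (ˈmif) (ˈro:) (ˈbu:).
Foot heads: 1, 3, 4, 5, 6, 7.
Primary stress on the rightmost head = syllable 7.
Secondary stress on 1, 3, 4, 5, 6: ˌprut.ti.ˌnud.ˌdo:n.ˌmif.ˌro:.ˈbu:.

primary 7, secondary 1, 3, 4, 5, 6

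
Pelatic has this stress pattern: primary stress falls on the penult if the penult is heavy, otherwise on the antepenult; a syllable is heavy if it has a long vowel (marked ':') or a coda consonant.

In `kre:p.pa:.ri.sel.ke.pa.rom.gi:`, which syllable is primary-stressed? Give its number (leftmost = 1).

7

Weights: 6 pa L, 7 rom H, 8 gi: H.
The penult (syllable 7, rom) is heavy, so it takes stress.
Primary stress: syllable 7 → kre:p.pa:.ri.sel.ke.pa.ˈrom.gi:.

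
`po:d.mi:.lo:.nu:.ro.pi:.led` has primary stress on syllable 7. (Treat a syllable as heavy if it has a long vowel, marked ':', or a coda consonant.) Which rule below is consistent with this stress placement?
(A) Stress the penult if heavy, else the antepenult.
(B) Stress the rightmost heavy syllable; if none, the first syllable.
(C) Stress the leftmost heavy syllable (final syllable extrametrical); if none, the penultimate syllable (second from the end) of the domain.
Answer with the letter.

Rule A → syllable 6 (observed: 7).
Rule B → syllable 7 ✓.
Rule C → syllable 1 (observed: 7).

B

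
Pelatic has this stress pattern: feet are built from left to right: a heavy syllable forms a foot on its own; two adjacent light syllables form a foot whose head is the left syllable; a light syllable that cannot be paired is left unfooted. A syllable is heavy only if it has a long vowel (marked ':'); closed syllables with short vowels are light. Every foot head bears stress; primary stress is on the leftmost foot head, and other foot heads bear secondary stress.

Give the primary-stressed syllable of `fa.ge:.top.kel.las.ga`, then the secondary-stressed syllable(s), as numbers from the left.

primary 2, secondary 3, 5

Weights: 1 fa L, 2 ge: H, 3 top L, 4 kel L, 5 las L, 6 ga L.
Parse left to right (heavy = foot alone; LL = one foot; stranded L unfooted): fa (ˈge:) (ˈtop.kel) (ˈlas.ga).
Foot heads: 2, 3, 5.
Primary stress on the leftmost head = syllable 2.
Secondary stress on 3, 5: fa.ˈge:.ˌtop.kel.ˌlas.ga.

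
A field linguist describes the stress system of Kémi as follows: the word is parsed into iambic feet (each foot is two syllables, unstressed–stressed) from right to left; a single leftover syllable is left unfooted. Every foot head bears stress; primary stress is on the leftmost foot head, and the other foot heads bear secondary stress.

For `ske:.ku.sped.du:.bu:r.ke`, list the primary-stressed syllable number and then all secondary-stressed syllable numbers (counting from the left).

Parse right to left into iambic (σˈσ) feet: (ske:.ˈku) (sped.ˈdu:) (bu:r.ˈke).
Foot heads (stressed positions): 2, 4, 6.
End Rule Leftmost: primary stress on the leftmost head = syllable 2.
Secondary stress on 4, 6: ske:.ˈku.sped.ˌdu:.bu:r.ˌke.

primary 2, secondary 4, 6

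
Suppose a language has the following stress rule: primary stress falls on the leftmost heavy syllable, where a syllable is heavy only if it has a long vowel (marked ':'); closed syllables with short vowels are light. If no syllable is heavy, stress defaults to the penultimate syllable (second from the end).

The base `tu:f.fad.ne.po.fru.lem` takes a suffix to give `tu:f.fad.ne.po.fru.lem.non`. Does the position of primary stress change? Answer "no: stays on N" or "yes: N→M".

no: stays on 1

Base `tu:f.fad.ne.po.fru.lem` (6 syllables):
  Weights: 1 tu:f H, 2 fad L, 3 ne L, 4 po L, 5 fru L, 6 lem L.
  Heavy syllables in the domain: 1. The leftmost is syllable 1 (tu:f).
  → primary stress on syllable 1.
Suffixed `tu:f.fad.ne.po.fru.lem.non` (7 syllables):
  Weights: 1 tu:f H, 2 fad L, 3 ne L, 4 po L, 5 fru L, 6 lem L, 7 non L.
  Heavy syllables in the domain: 1. The leftmost is syllable 1 (tu:f).
  → primary stress on syllable 1.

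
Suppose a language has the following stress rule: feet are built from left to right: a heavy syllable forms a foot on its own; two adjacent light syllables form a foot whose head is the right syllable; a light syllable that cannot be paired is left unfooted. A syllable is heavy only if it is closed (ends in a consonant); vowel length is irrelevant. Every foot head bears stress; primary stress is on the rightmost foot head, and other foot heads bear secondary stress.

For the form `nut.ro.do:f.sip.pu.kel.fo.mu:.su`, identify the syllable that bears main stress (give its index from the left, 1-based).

8

Weights: 1 nut H, 2 ro L, 3 do:f H, 4 sip H, 5 pu L, 6 kel H, 7 fo L, 8 mu: L, 9 su L.
Parse left to right (heavy = foot alone; LL = one foot; stranded L unfooted): (ˈnut) ro (ˈdo:f) (ˈsip) pu (ˈkel) (fo.ˈmu:) su.
Foot heads: 1, 3, 4, 6, 8.
Primary stress on the rightmost head = syllable 8.
Primary stress: syllable 8 → nut.ro.do:f.sip.pu.kel.fo.ˈmu:.su.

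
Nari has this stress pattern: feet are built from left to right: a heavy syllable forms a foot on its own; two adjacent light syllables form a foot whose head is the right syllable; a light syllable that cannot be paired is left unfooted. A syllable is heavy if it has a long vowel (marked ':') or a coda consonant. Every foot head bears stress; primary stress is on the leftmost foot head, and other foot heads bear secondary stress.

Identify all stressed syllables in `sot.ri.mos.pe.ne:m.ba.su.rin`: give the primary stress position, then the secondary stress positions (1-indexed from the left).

primary 1, secondary 3, 5, 7, 8

Weights: 1 sot H, 2 ri L, 3 mos H, 4 pe L, 5 ne:m H, 6 ba L, 7 su L, 8 rin H.
Parse left to right (heavy = foot alone; LL = one foot; stranded L unfooted): (ˈsot) ri (ˈmos) pe (ˈne:m) (ba.ˈsu) (ˈrin).
Foot heads: 1, 3, 5, 7, 8.
Primary stress on the leftmost head = syllable 1.
Secondary stress on 3, 5, 7, 8: ˈsot.ri.ˌmos.pe.ˌne:m.ba.ˌsu.ˌrin.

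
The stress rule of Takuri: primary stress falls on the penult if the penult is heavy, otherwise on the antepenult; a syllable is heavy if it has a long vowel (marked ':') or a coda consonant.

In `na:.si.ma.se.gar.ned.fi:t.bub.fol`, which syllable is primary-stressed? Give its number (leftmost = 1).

Weights: 7 fi:t H, 8 bub H, 9 fol H.
The penult (syllable 8, bub) is heavy, so it takes stress.
Primary stress: syllable 8 → na:.si.ma.se.gar.ned.fi:t.ˈbub.fol.

8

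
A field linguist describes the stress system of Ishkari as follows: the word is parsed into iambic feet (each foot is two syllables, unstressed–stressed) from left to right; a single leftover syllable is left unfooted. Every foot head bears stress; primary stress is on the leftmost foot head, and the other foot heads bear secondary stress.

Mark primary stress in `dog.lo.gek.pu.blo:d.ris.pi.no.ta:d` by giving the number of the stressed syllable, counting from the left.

2

Parse left to right into iambic (σˈσ) feet: (dog.ˈlo) (gek.ˈpu) (blo:d.ˈris) (pi.ˈno) ta:d. Syllable 9 is left unfooted.
Foot heads (stressed positions): 2, 4, 6, 8.
End Rule Leftmost: primary stress on the leftmost head = syllable 2.
Primary stress: syllable 2 → dog.ˈlo.gek.pu.blo:d.ris.pi.no.ta:d.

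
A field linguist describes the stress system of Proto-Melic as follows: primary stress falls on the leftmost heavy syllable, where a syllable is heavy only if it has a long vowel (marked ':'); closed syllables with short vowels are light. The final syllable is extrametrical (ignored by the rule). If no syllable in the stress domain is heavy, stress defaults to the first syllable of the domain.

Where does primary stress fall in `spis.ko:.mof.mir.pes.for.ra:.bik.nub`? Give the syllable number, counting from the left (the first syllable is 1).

The final syllable (9, nub) is extrametrical; the stress domain is syllables 1–8.
Weights: 1 spis L, 2 ko: H, 3 mof L, 4 mir L, 5 pes L, 6 for L, 7 ra: H, 8 bik L.
Heavy syllables in the domain: 2, 7. The leftmost is syllable 2 (ko:).
Primary stress: syllable 2 → spis.ˈko:.mof.mir.pes.for.ra:.bik.nub.

2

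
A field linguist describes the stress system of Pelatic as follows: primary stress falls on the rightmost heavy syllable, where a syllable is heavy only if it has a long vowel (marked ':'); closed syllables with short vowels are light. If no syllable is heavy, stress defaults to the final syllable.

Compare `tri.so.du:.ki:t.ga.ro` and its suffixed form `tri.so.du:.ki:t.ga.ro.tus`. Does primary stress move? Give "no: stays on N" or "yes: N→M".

Base `tri.so.du:.ki:t.ga.ro` (6 syllables):
  Weights: 1 tri L, 2 so L, 3 du: H, 4 ki:t H, 5 ga L, 6 ro L.
  Heavy syllables in the domain: 3, 4. The rightmost is syllable 4 (ki:t).
  → primary stress on syllable 4.
Suffixed `tri.so.du:.ki:t.ga.ro.tus` (7 syllables):
  Weights: 1 tri L, 2 so L, 3 du: H, 4 ki:t H, 5 ga L, 6 ro L, 7 tus L.
  Heavy syllables in the domain: 3, 4. The rightmost is syllable 4 (ki:t).
  → primary stress on syllable 4.

no: stays on 4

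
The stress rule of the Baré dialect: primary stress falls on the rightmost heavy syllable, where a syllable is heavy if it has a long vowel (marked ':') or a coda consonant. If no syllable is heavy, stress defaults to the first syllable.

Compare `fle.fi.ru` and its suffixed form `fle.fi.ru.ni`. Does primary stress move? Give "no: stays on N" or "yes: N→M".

no: stays on 1

Base `fle.fi.ru` (3 syllables):
  Weights: 1 fle L, 2 fi L, 3 ru L.
  No heavy syllable in the domain; default to the first syllable = syllable 1.
  → primary stress on syllable 1.
Suffixed `fle.fi.ru.ni` (4 syllables):
  Weights: 1 fle L, 2 fi L, 3 ru L, 4 ni L.
  No heavy syllable in the domain; default to the first syllable = syllable 1.
  → primary stress on syllable 1.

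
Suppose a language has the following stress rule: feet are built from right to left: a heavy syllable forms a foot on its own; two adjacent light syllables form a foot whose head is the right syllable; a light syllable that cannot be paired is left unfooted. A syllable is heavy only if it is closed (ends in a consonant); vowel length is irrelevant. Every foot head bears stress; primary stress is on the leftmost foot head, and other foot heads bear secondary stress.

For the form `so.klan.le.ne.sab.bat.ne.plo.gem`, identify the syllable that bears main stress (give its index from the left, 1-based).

Weights: 1 so L, 2 klan H, 3 le L, 4 ne L, 5 sab H, 6 bat H, 7 ne L, 8 plo L, 9 gem H.
Parse right to left (heavy = foot alone; LL = one foot; stranded L unfooted): so (ˈklan) (le.ˈne) (ˈsab) (ˈbat) (ne.ˈplo) (ˈgem).
Foot heads: 2, 4, 5, 6, 8, 9.
Primary stress on the leftmost head = syllable 2.
Primary stress: syllable 2 → so.ˈklan.le.ne.sab.bat.ne.plo.gem.

2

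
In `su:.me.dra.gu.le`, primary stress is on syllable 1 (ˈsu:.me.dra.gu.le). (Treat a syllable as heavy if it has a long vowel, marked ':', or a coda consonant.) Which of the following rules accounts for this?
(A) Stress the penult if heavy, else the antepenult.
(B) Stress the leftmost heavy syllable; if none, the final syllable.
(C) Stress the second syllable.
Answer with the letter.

Rule A → syllable 3 (observed: 1).
Rule B → syllable 1 ✓.
Rule C → syllable 2 (observed: 1).

B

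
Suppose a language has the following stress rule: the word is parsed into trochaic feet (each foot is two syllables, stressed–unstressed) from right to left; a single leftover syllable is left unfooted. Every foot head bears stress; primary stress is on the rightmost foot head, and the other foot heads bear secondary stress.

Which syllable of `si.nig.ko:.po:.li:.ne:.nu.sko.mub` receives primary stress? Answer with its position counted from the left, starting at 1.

8

Parse right to left into trochaic (ˈσσ) feet: si (ˈnig.ko:) (ˈpo:.li:) (ˈne:.nu) (ˈsko.mub). Syllable 1 is left unfooted.
Foot heads (stressed positions): 2, 4, 6, 8.
End Rule Rightmost: primary stress on the rightmost head = syllable 8.
Primary stress: syllable 8 → si.nig.ko:.po:.li:.ne:.nu.ˈsko.mub.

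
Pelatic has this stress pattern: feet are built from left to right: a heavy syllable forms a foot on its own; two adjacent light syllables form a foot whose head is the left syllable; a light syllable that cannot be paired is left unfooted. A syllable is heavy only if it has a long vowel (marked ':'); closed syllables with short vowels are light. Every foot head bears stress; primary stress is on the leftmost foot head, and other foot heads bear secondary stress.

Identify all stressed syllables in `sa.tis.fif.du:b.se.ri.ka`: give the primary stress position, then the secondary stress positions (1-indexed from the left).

Weights: 1 sa L, 2 tis L, 3 fif L, 4 du:b H, 5 se L, 6 ri L, 7 ka L.
Parse left to right (heavy = foot alone; LL = one foot; stranded L unfooted): (ˈsa.tis) fif (ˈdu:b) (ˈse.ri) ka.
Foot heads: 1, 4, 5.
Primary stress on the leftmost head = syllable 1.
Secondary stress on 4, 5: ˈsa.tis.fif.ˌdu:b.ˌse.ri.ka.

primary 1, secondary 4, 5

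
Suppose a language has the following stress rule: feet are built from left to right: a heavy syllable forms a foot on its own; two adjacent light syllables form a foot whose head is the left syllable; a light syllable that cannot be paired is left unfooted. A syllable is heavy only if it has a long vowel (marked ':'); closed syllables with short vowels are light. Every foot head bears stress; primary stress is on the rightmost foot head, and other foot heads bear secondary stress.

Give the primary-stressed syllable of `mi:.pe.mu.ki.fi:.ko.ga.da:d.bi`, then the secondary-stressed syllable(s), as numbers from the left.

Weights: 1 mi: H, 2 pe L, 3 mu L, 4 ki L, 5 fi: H, 6 ko L, 7 ga L, 8 da:d H, 9 bi L.
Parse left to right (heavy = foot alone; LL = one foot; stranded L unfooted): (ˈmi:) (ˈpe.mu) ki (ˈfi:) (ˈko.ga) (ˈda:d) bi.
Foot heads: 1, 2, 5, 6, 8.
Primary stress on the rightmost head = syllable 8.
Secondary stress on 1, 2, 5, 6: ˌmi:.ˌpe.mu.ki.ˌfi:.ˌko.ga.ˈda:d.bi.

primary 8, secondary 1, 2, 5, 6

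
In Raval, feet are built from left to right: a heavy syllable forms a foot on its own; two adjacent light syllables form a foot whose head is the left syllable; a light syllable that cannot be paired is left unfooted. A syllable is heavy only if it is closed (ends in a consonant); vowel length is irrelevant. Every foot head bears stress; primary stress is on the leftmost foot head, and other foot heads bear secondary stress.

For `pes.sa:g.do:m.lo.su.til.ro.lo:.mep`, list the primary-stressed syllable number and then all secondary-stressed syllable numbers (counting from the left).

primary 1, secondary 2, 3, 4, 6, 7, 9

Weights: 1 pes H, 2 sa:g H, 3 do:m H, 4 lo L, 5 su L, 6 til H, 7 ro L, 8 lo: L, 9 mep H.
Parse left to right (heavy = foot alone; LL = one foot; stranded L unfooted): (ˈpes) (ˈsa:g) (ˈdo:m) (ˈlo.su) (ˈtil) (ˈro.lo:) (ˈmep).
Foot heads: 1, 2, 3, 4, 6, 7, 9.
Primary stress on the leftmost head = syllable 1.
Secondary stress on 2, 3, 4, 6, 7, 9: ˈpes.ˌsa:g.ˌdo:m.ˌlo.su.ˌtil.ˌro.lo:.ˌmep.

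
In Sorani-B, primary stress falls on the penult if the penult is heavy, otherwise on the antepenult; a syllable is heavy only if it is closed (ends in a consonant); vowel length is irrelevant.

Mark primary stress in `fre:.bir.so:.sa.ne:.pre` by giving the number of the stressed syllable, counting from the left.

4

Weights: 4 sa L, 5 ne: L, 6 pre L.
The penult (syllable 5, ne:) is light, so stress falls on the antepenult (syllable 4, sa).
Primary stress: syllable 4 → fre:.bir.so:.ˈsa.ne:.pre.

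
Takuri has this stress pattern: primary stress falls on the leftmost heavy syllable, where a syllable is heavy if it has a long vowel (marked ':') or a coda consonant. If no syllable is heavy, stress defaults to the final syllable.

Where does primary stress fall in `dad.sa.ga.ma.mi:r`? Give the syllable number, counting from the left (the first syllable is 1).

1

Weights: 1 dad H, 2 sa L, 3 ga L, 4 ma L, 5 mi:r H.
Heavy syllables in the domain: 1, 5. The leftmost is syllable 1 (dad).
Primary stress: syllable 1 → ˈdad.sa.ga.ma.mi:r.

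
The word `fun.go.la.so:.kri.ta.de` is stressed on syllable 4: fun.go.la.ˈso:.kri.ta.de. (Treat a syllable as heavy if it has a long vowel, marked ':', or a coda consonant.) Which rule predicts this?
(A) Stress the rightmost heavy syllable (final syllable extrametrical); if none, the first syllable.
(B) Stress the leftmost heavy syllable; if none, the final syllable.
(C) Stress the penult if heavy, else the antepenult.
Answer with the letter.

Rule A → syllable 4 ✓.
Rule B → syllable 1 (observed: 4).
Rule C → syllable 5 (observed: 4).

A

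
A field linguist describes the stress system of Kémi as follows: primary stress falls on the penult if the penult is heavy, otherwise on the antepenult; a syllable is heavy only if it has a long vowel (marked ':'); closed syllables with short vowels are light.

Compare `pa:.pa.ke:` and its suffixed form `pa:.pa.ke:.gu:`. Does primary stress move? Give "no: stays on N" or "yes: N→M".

yes: 1→3

Base `pa:.pa.ke:` (3 syllables):
  Weights: 1 pa: H, 2 pa L, 3 ke: H.
  The penult (syllable 2, pa) is light, so stress falls on the antepenult (syllable 1, pa:).
  → primary stress on syllable 1.
Suffixed `pa:.pa.ke:.gu:` (4 syllables):
  Weights: 2 pa L, 3 ke: H, 4 gu: H.
  The penult (syllable 3, ke:) is heavy, so it takes stress.
  → primary stress on syllable 3.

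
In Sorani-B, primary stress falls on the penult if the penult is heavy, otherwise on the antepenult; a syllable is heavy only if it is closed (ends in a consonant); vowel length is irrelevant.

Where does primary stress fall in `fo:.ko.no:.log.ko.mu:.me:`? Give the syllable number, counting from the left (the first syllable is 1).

5

Weights: 5 ko L, 6 mu: L, 7 me: L.
The penult (syllable 6, mu:) is light, so stress falls on the antepenult (syllable 5, ko).
Primary stress: syllable 5 → fo:.ko.no:.log.ˈko.mu:.me:.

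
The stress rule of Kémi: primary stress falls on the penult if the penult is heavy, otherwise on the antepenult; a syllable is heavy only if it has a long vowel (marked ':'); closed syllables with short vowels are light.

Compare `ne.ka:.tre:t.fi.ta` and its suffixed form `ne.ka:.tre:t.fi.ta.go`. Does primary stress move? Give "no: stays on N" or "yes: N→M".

Base `ne.ka:.tre:t.fi.ta` (5 syllables):
  Weights: 3 tre:t H, 4 fi L, 5 ta L.
  The penult (syllable 4, fi) is light, so stress falls on the antepenult (syllable 3, tre:t).
  → primary stress on syllable 3.
Suffixed `ne.ka:.tre:t.fi.ta.go` (6 syllables):
  Weights: 4 fi L, 5 ta L, 6 go L.
  The penult (syllable 5, ta) is light, so stress falls on the antepenult (syllable 4, fi).
  → primary stress on syllable 4.

yes: 3→4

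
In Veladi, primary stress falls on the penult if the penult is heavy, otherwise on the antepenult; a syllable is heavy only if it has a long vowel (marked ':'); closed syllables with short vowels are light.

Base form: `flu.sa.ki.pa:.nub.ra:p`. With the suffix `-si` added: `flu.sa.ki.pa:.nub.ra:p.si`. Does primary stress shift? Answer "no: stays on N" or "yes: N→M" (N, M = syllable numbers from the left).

Base `flu.sa.ki.pa:.nub.ra:p` (6 syllables):
  Weights: 4 pa: H, 5 nub L, 6 ra:p H.
  The penult (syllable 5, nub) is light, so stress falls on the antepenult (syllable 4, pa:).
  → primary stress on syllable 4.
Suffixed `flu.sa.ki.pa:.nub.ra:p.si` (7 syllables):
  Weights: 5 nub L, 6 ra:p H, 7 si L.
  The penult (syllable 6, ra:p) is heavy, so it takes stress.
  → primary stress on syllable 6.

yes: 4→6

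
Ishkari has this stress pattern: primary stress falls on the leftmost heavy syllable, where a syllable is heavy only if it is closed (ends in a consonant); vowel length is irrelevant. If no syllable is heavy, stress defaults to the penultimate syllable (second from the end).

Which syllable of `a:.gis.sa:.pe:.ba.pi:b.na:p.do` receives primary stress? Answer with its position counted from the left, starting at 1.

Weights: 1 a: L, 2 gis H, 3 sa: L, 4 pe: L, 5 ba L, 6 pi:b H, 7 na:p H, 8 do L.
Heavy syllables in the domain: 2, 6, 7. The leftmost is syllable 2 (gis).
Primary stress: syllable 2 → a:.ˈgis.sa:.pe:.ba.pi:b.na:p.do.

2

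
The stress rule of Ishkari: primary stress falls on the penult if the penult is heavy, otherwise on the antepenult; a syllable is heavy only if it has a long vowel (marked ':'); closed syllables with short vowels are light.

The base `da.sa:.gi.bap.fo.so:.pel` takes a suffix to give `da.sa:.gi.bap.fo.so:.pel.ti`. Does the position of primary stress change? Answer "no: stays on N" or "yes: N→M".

no: stays on 6

Base `da.sa:.gi.bap.fo.so:.pel` (7 syllables):
  Weights: 5 fo L, 6 so: H, 7 pel L.
  The penult (syllable 6, so:) is heavy, so it takes stress.
  → primary stress on syllable 6.
Suffixed `da.sa:.gi.bap.fo.so:.pel.ti` (8 syllables):
  Weights: 6 so: H, 7 pel L, 8 ti L.
  The penult (syllable 7, pel) is light, so stress falls on the antepenult (syllable 6, so:).
  → primary stress on syllable 6.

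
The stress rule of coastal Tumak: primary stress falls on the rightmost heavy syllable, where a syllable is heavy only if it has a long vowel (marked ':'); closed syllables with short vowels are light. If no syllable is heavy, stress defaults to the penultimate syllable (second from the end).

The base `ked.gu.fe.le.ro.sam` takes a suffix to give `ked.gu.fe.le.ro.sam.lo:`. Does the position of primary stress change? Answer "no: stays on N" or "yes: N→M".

yes: 5→7

Base `ked.gu.fe.le.ro.sam` (6 syllables):
  Weights: 1 ked L, 2 gu L, 3 fe L, 4 le L, 5 ro L, 6 sam L.
  No heavy syllable in the domain; default to the penultimate syllable (second from the end) = syllable 5.
  → primary stress on syllable 5.
Suffixed `ked.gu.fe.le.ro.sam.lo:` (7 syllables):
  Weights: 1 ked L, 2 gu L, 3 fe L, 4 le L, 5 ro L, 6 sam L, 7 lo: H.
  Heavy syllables in the domain: 7. The rightmost is syllable 7 (lo:).
  → primary stress on syllable 7.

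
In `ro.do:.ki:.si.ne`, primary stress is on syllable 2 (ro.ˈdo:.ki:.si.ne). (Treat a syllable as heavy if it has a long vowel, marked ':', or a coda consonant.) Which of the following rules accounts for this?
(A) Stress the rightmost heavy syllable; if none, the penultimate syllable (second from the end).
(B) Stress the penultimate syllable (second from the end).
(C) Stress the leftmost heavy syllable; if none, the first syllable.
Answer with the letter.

C

Rule A → syllable 3 (observed: 2).
Rule B → syllable 4 (observed: 2).
Rule C → syllable 2 ✓.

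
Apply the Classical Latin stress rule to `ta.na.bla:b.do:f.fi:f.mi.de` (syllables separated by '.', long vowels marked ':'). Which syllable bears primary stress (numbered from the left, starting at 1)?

Classical Latin: stress the penult if heavy (long vowel or closed), else the antepenult.
Weights: 5 fi:f H, 6 mi L, 7 de L.
The penult (syllable 6, mi) is light, so stress falls on the antepenult (syllable 5, fi:f).
Stress on syllable 5: ta.na.bla:b.do:f.ˈfi:f.mi.de.

5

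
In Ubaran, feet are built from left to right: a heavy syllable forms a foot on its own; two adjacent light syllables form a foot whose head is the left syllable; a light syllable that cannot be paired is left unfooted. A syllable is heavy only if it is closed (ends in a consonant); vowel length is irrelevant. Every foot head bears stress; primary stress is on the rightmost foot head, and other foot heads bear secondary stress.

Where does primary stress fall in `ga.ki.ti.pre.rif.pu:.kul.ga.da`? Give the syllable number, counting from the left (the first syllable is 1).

Weights: 1 ga L, 2 ki L, 3 ti L, 4 pre L, 5 rif H, 6 pu: L, 7 kul H, 8 ga L, 9 da L.
Parse left to right (heavy = foot alone; LL = one foot; stranded L unfooted): (ˈga.ki) (ˈti.pre) (ˈrif) pu: (ˈkul) (ˈga.da).
Foot heads: 1, 3, 5, 7, 8.
Primary stress on the rightmost head = syllable 8.
Primary stress: syllable 8 → ga.ki.ti.pre.rif.pu:.kul.ˈga.da.

8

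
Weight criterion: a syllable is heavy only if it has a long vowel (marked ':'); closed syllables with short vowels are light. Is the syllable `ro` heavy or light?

light

`ro`: short vowel, open (no coda). Short vowel → light.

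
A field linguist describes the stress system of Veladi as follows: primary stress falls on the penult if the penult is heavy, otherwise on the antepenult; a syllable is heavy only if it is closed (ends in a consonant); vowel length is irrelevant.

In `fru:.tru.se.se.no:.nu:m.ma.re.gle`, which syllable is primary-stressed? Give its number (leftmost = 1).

7

Weights: 7 ma L, 8 re L, 9 gle L.
The penult (syllable 8, re) is light, so stress falls on the antepenult (syllable 7, ma).
Primary stress: syllable 7 → fru:.tru.se.se.no:.nu:m.ˈma.re.gle.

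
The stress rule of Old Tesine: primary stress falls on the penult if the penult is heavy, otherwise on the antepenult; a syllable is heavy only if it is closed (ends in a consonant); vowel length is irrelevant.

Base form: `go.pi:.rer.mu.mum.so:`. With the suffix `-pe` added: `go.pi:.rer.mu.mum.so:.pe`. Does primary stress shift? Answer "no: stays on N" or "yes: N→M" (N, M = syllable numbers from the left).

Base `go.pi:.rer.mu.mum.so:` (6 syllables):
  Weights: 4 mu L, 5 mum H, 6 so: L.
  The penult (syllable 5, mum) is heavy, so it takes stress.
  → primary stress on syllable 5.
Suffixed `go.pi:.rer.mu.mum.so:.pe` (7 syllables):
  Weights: 5 mum H, 6 so: L, 7 pe L.
  The penult (syllable 6, so:) is light, so stress falls on the antepenult (syllable 5, mum).
  → primary stress on syllable 5.

no: stays on 5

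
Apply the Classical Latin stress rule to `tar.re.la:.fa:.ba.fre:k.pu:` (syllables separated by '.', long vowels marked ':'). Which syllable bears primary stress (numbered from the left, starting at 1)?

6

Classical Latin: stress the penult if heavy (long vowel or closed), else the antepenult.
Weights: 5 ba L, 6 fre:k H, 7 pu: H.
The penult (syllable 6, fre:k) is heavy, so it takes stress.
Stress on syllable 6: tar.re.la:.fa:.ba.ˈfre:k.pu:.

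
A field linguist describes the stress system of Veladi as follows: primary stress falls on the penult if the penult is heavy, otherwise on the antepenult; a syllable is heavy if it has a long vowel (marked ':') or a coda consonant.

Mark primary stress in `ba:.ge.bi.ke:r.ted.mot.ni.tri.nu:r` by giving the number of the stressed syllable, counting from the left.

Weights: 7 ni L, 8 tri L, 9 nu:r H.
The penult (syllable 8, tri) is light, so stress falls on the antepenult (syllable 7, ni).
Primary stress: syllable 7 → ba:.ge.bi.ke:r.ted.mot.ˈni.tri.nu:r.

7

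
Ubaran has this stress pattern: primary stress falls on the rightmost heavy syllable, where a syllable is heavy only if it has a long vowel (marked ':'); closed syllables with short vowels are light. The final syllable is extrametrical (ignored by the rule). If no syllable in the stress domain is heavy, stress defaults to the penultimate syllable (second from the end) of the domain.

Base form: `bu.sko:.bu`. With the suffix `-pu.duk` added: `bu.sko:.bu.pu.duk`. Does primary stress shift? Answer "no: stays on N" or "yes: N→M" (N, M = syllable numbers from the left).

no: stays on 2

Base `bu.sko:.bu` (3 syllables):
  The final syllable (3, bu) is extrametrical; the stress domain is syllables 1–2.
  Weights: 1 bu L, 2 sko: H.
  Heavy syllables in the domain: 2. The rightmost is syllable 2 (sko:).
  → primary stress on syllable 2.
Suffixed `bu.sko:.bu.pu.duk` (5 syllables):
  The final syllable (5, duk) is extrametrical; the stress domain is syllables 1–4.
  Weights: 1 bu L, 2 sko: H, 3 bu L, 4 pu L.
  Heavy syllables in the domain: 2. The rightmost is syllable 2 (sko:).
  → primary stress on syllable 2.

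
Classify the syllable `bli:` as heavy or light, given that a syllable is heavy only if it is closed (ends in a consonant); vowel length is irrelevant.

light

`bli:`: long vowel, open (no coda). Open (no coda) → light.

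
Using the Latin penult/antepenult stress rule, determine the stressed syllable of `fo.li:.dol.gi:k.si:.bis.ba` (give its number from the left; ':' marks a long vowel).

6

Classical Latin: stress the penult if heavy (long vowel or closed), else the antepenult.
Weights: 5 si: H, 6 bis H, 7 ba L.
The penult (syllable 6, bis) is heavy, so it takes stress.
Stress on syllable 6: fo.li:.dol.gi:k.si:.ˈbis.ba.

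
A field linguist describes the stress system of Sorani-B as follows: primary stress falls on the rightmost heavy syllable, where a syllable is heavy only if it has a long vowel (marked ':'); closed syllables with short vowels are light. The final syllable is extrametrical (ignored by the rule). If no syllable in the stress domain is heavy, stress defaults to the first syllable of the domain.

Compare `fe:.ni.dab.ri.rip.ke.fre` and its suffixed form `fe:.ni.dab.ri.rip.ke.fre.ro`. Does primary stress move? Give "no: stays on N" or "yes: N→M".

Base `fe:.ni.dab.ri.rip.ke.fre` (7 syllables):
  The final syllable (7, fre) is extrametrical; the stress domain is syllables 1–6.
  Weights: 1 fe: H, 2 ni L, 3 dab L, 4 ri L, 5 rip L, 6 ke L.
  Heavy syllables in the domain: 1. The rightmost is syllable 1 (fe:).
  → primary stress on syllable 1.
Suffixed `fe:.ni.dab.ri.rip.ke.fre.ro` (8 syllables):
  The final syllable (8, ro) is extrametrical; the stress domain is syllables 1–7.
  Weights: 1 fe: H, 2 ni L, 3 dab L, 4 ri L, 5 rip L, 6 ke L, 7 fre L.
  Heavy syllables in the domain: 1. The rightmost is syllable 1 (fe:).
  → primary stress on syllable 1.

no: stays on 1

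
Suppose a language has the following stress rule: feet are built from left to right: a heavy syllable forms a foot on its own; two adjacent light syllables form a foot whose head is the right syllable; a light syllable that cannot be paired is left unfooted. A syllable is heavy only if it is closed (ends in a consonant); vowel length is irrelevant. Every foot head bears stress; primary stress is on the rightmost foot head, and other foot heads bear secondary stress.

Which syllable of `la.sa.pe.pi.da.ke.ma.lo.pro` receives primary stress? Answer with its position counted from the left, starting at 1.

8

Weights: 1 la L, 2 sa L, 3 pe L, 4 pi L, 5 da L, 6 ke L, 7 ma L, 8 lo L, 9 pro L.
Parse left to right (heavy = foot alone; LL = one foot; stranded L unfooted): (la.ˈsa) (pe.ˈpi) (da.ˈke) (ma.ˈlo) pro.
Foot heads: 2, 4, 6, 8.
Primary stress on the rightmost head = syllable 8.
Primary stress: syllable 8 → la.sa.pe.pi.da.ke.ma.ˈlo.pro.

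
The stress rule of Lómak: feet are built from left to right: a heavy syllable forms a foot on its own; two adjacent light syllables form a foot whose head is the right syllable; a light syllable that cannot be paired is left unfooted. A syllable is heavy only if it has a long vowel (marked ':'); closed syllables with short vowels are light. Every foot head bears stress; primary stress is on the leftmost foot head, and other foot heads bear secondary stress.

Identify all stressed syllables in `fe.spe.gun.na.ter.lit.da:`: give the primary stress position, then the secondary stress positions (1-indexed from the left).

primary 2, secondary 4, 6, 7

Weights: 1 fe L, 2 spe L, 3 gun L, 4 na L, 5 ter L, 6 lit L, 7 da: H.
Parse left to right (heavy = foot alone; LL = one foot; stranded L unfooted): (fe.ˈspe) (gun.ˈna) (ter.ˈlit) (ˈda:).
Foot heads: 2, 4, 6, 7.
Primary stress on the leftmost head = syllable 2.
Secondary stress on 4, 6, 7: fe.ˈspe.gun.ˌna.ter.ˌlit.ˌda:.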